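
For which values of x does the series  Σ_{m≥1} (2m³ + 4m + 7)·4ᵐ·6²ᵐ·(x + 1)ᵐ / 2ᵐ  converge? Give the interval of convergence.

The ratio of consecutive coefficients is [(2(m+1)³ + 4(m+1) + 7)/(2m³ + 4m + 7)] · 4·36/2 → 72.
Thus R = 1/(72) = 1/72.
At x = -71/72: the m-th term does not approach 0; divergence by the term test.
When x = -73/72, the m-th term does not approach 0; divergence by the term test.

(-73/72, -71/72)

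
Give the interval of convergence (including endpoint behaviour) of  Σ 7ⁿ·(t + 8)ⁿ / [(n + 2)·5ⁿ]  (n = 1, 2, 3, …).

[-61/7, -51/7)

By the ratio test, |a_{n+1}/a_n| = [(n + 2)/((n+1) + 2)] · 7/5 → 7/5.
The series converges when 7/5 · |t + 8| < 1, giving R = 5/7.
When t = -51/7, comparison with the harmonic series Σ 1/n shows the series diverges.
Check t = -61/7: convergence follows from the alternating series test (terms decrease monotonically to 0).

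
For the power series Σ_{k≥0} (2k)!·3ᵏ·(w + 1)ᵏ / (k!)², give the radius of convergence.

R = 1/12

Apply the ratio test: |a_{k+1}| / |a_k| = (2k+1)·(2k+2)/(k+1)² · 3, which tends to 12 as k → ∞.
The series converges when 12 · |w + 1| < 1, giving R = 1/12.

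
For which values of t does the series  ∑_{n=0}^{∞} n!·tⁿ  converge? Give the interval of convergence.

Apply the ratio test: |a_{n+1}| / |a_n| = (n+1), which tends to ∞ as n → ∞.
The terms grow without bound for any t ≠ 0, so R = 0 (convergence only at t = 0).

{0}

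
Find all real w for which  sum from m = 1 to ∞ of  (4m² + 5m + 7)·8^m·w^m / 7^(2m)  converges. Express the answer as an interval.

(-49/8, 49/8)

Apply the ratio test: |a_{m+1}| / |a_m| = [(4(m+1)² + 5(m+1) + 7)/(4m² + 5m + 7)] · 8/49, which tends to 8/49 as m → ∞.
Thus R = 1/(8/49) = 49/8.
Endpoint w = 49/8: the m-th term does not approach 0; divergence by the term test.
Check w = -49/8: the m-th term does not approach 0; divergence by the term test.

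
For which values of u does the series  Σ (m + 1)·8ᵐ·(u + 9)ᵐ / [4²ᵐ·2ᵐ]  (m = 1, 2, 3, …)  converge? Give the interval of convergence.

(-13, -5)

The ratio of consecutive coefficients is [((m+1) + 1)/(m + 1)] · 8/(16·2) → 1/4.
Convergence for |u + 9| · 1/4 < 1, i.e. |u + 9| < 4. So R = 4.
Check u = -5: the m-th term does not approach 0; divergence by the term test.
When u = -13, the terms have absolute value of order m, which does not tend to 0, so the series diverges by the divergence test.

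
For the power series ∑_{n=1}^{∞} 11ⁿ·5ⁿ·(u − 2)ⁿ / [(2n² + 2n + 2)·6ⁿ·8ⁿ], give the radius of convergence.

Ratio test: |a_{n+1}/a_n| = [(2n² + 2n + 2)/(2(n+1)² + 2(n+1) + 2)] · 11·5/(6·8) → 55/48 as n → ∞.
The series converges when 55/48 · |u − 2| < 1, giving R = 48/55.

R = 48/55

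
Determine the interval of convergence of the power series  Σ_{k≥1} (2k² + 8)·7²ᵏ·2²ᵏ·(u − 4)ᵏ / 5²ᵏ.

(759/196, 809/196)

Ratio test: |a_{k+1}/a_k| = [(2(k+1)² + 8)/(2k² + 8)] · 49·4/25 → 196/25 as k → ∞.
The series converges when 196/25 · |u − 4| < 1, giving R = 25/196.
Endpoint u = 809/196: the k-th term does not approach 0; divergence by the term test.
Check u = 759/196: the terms have absolute value of order k², which does not tend to 0, so the series diverges by the divergence test.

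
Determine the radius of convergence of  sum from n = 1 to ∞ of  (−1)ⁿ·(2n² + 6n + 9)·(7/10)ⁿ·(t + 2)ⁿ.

The ratio of consecutive coefficients is [(2(n+1)² + 6(n+1) + 9)/(2n² + 6n + 9)] · 7/10 → 7/10.
Convergence for |t + 2| · 7/10 < 1, i.e. |t + 2| < 10/7. So R = 10/7.

R = 10/7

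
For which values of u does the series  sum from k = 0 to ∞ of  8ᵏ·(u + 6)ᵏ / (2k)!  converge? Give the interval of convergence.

(−∞, ∞)

Apply the ratio test: |a_{k+1}| / |a_k| = 8 · 1/[(2k+1)·(2k+2)], which tends to 0 as k → ∞.
Since the limit is 0 < 1 for every u, the series converges on all of ℝ and R = ∞.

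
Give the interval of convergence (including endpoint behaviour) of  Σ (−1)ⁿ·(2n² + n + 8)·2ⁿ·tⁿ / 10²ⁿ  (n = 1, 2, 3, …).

Apply the ratio test: |a_{n+1}| / |a_n| = [(2(n+1)² + (n+1) + 8)/(2n² + n + 8)] · 2/100, which tends to 1/50 as n → ∞.
Thus R = 1/(1/50) = 50.
When t = 50, the terms do not tend to 0, so the series diverges.
At t = -50: the terms do not tend to 0, so the series diverges.

(-50, 50)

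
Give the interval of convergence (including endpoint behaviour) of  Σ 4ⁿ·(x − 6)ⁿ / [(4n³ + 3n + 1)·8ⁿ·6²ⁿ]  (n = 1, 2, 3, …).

[-66, 78]

Apply the ratio test: |a_{n+1}| / |a_n| = [(4n³ + 3n + 1)/(4(n+1)³ + 3(n+1) + 1)] · 4/(8·36), which tends to 1/72 as n → ∞.
Convergence for |x − 6| · 1/72 < 1, i.e. |x − 6| < 72. So R = 72.
When x = 78, absolute convergence follows by limit comparison with Σ 1/n³.
At x = -66: the series is dominated by a constant times Σ 1/n³, which converges (p = 3 > 1).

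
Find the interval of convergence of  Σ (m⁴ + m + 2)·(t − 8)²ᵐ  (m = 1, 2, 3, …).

Ratio test: |a_{m+1}/a_m| = ((m+1)⁴ + (m+1) + 2)/(m⁴ + m + 2) → 1 as m → ∞.
Writing y = (t − 8)², the series in y has radius 1, so |t − 8| < √(1) = 1 and R = 1.
Check t = 9: the terms do not tend to 0, so the series diverges.
At t = 7: the terms do not tend to 0, so the series diverges.

(7, 9)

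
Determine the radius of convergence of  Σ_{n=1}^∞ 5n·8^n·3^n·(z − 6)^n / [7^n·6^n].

Apply the ratio test: |a_{n+1}| / |a_n| = [5(n+1)/5n] · 8·3/(7·6), which tends to 4/7 as n → ∞.
Hence the series converges for |z − 6| < 1/(4/7) = 7/4, so the radius of convergence is 7/4.

R = 7/4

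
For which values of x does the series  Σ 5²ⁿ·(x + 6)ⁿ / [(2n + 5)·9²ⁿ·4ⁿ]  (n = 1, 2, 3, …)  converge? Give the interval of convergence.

Ratio test: |a_{n+1}/a_n| = [(2n + 5)/(2(n+1) + 5)] · 25/(81·4) → 25/324 as n → ∞.
The series converges when 25/324 · |x + 6| < 1, giving R = 324/25.
When x = 174/25, comparison with the harmonic series Σ 1/n shows the series diverges.
When x = -474/25, the terms alternate in sign and decrease monotonically to 0 in absolute value (size ~ c/n), so the alternating series test gives convergence.

[-474/25, 174/25)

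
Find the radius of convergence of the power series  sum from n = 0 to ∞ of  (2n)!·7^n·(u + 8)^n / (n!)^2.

R = 1/28

By the ratio test, |a_{n+1}/a_n| = (2n+1)·(2n+2)/(n+1)² · 7 → 28.
Thus R = 1/(28) = 1/28.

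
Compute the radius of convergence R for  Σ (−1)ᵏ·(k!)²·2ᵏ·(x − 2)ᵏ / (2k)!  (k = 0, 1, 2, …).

Ratio test: |a_{k+1}/a_k| = (k+1)²/[(2k+1)·(2k+2)] · 2 → 1/2 as k → ∞.
The series converges when 1/2 · |x − 2| < 1, giving R = 2.

R = 2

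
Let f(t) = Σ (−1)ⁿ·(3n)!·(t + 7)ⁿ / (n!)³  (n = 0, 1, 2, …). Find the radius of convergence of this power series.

R = 1/27

Apply the ratio test: |a_{n+1}| / |a_n| = (3n+1)·(3n+2)·(3n+3)/(n+1)³, which tends to 27 as n → ∞.
The series converges when 27 · |t + 7| < 1, giving R = 1/27.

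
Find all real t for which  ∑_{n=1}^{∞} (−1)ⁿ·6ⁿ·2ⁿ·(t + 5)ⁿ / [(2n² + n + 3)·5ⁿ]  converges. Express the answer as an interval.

Ratio test: |a_{n+1}/a_n| = [(2n² + n + 3)/(2(n+1)² + (n+1) + 3)] · 6·2/5 → 12/5 as n → ∞.
Thus R = 1/(12/5) = 5/12.
Endpoint t = -55/12: the series is dominated by a constant times Σ 1/n², which converges (p = 2 > 1).
Endpoint t = -65/12: absolute convergence follows by limit comparison with Σ 1/n².

[-65/12, -55/12]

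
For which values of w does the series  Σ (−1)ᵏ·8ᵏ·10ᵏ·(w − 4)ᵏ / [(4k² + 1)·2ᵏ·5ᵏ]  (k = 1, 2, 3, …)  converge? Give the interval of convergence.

By the ratio test, |a_{k+1}/a_k| = [(4k² + 1)/(4(k+1)² + 1)] · 8·10/(2·5) → 8.
Hence the series converges for |w − 4| < 1/(8) = 1/8, so the radius of convergence is 1/8.
Check w = 33/8: the series is dominated by a constant times Σ 1/k², which converges (p = 2 > 1).
When w = 31/8, the terms are on the order of 1/k², so the series converges absolutely by comparison with the p-series (p = 2 > 1).

[31/8, 33/8]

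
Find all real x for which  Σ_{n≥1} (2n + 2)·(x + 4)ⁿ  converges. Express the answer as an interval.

(-5, -3)

Ratio test: |a_{n+1}/a_n| = (2(n+1) + 2)/(2n + 2) → 1 as n → ∞.
Hence R = 1.
Check x = -3: the terms do not tend to 0, so the series diverges.
Endpoint x = -5: the terms have absolute value of order n, which does not tend to 0, so the series diverges by the divergence test.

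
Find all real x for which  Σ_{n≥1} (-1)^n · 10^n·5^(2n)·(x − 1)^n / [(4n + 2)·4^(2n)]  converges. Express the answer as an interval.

(117/125, 133/125]

Apply the ratio test: |a_{n+1}| / |a_n| = [(4n + 2)/(4(n+1) + 2)] · 10·25/16, which tends to 125/8 as n → ∞.
Thus R = 1/(125/8) = 8/125.
At x = 133/125: the terms alternate in sign and decrease monotonically to 0 in absolute value (size ~ c/n), so the alternating series test gives convergence.
Endpoint x = 117/125: comparison with the harmonic series Σ 1/n shows the series diverges.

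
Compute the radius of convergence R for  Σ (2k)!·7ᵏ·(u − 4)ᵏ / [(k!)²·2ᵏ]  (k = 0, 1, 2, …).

R = 1/14

The ratio of consecutive coefficients is (2k+1)·(2k+2)/(k+1)² · 7/2 → 14.
Hence the series converges for |u − 4| < 1/(14) = 1/14, so the radius of convergence is 1/14.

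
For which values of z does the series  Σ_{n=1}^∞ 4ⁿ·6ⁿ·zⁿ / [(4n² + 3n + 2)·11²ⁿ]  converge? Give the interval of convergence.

Ratio test: |a_{n+1}/a_n| = [(4n² + 3n + 2)/(4(n+1)² + 3(n+1) + 2)] · 4·6/121 → 24/121 as n → ∞.
Hence the series converges for |z| < 1/(24/121) = 121/24, so the radius of convergence is 121/24.
Check z = 121/24: the terms are on the order of 1/n², so the series converges absolutely by comparison with the p-series (p = 2 > 1).
Check z = -121/24: the terms are on the order of 1/n², so the series converges absolutely by comparison with the p-series (p = 2 > 1).

[-121/24, 121/24]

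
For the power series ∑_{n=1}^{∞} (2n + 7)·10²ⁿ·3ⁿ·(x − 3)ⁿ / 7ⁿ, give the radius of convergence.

Apply the ratio test: |a_{n+1}| / |a_n| = [(2(n+1) + 7)/(2n + 7)] · 100·3/7, which tends to 300/7 as n → ∞.
The series converges when 300/7 · |x − 3| < 1, giving R = 7/300.

R = 7/300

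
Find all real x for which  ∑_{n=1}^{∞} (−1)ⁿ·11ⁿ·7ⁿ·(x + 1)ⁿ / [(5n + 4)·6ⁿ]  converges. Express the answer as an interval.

(-83/77, -71/77]

The ratio of consecutive coefficients is [(5n + 4)/(5(n+1) + 4)] · 11·7/6 → 77/6.
Convergence for |x + 1| · 77/6 < 1, i.e. |x + 1| < 6/77. So R = 6/77.
When x = -71/77, the terms alternate in sign and decrease monotonically to 0 in absolute value (size ~ c/n), so the alternating series test gives convergence.
Check x = -83/77: the terms are asymptotic to a nonzero constant times 1/n, so the series diverges by limit comparison with Σ 1/n.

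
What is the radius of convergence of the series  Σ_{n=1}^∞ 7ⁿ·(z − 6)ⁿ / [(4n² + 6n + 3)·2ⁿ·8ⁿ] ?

Ratio test: |a_{n+1}/a_n| = [(4n² + 6n + 3)/(4(n+1)² + 6(n+1) + 3)] · 7/(2·8) → 7/16 as n → ∞.
Convergence for |z − 6| · 7/16 < 1, i.e. |z − 6| < 16/7. So R = 16/7.

R = 16/7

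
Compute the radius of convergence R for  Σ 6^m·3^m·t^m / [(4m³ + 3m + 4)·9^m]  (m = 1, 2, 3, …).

The ratio of consecutive coefficients is [(4m³ + 3m + 4)/(4(m+1)³ + 3(m+1) + 4)] · 6·3/9 → 2.
Thus R = 1/(2) = 1/2.

R = 1/2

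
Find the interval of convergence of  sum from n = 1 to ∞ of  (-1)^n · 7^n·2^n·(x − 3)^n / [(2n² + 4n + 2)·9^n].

The ratio of consecutive coefficients is [(2n² + 4n + 2)/(2(n+1)² + 4(n+1) + 2)] · 7·2/9 → 14/9.
Thus R = 1/(14/9) = 9/14.
Check x = 51/14: the terms are on the order of 1/n², so the series converges absolutely by comparison with the p-series (p = 2 > 1).
Endpoint x = 33/14: the series is dominated by a constant times Σ 1/n², which converges (p = 2 > 1).

[33/14, 51/14]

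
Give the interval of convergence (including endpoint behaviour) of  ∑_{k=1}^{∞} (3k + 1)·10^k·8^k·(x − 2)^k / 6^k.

(77/40, 83/40)

By the ratio test, |a_{k+1}/a_k| = [(3(k+1) + 1)/(3k + 1)] · 10·8/6 → 40/3.
Convergence for |x − 2| · 40/3 < 1, i.e. |x − 2| < 3/40. So R = 3/40.
Endpoint x = 83/40: the terms do not tend to 0, so the series diverges.
At x = 77/40: the k-th term does not approach 0; divergence by the term test.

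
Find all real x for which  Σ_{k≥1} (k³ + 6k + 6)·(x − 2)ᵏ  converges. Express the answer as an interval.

Ratio test: |a_{k+1}/a_k| = ((k+1)³ + 6(k+1) + 6)/(k³ + 6k + 6) → 1 as k → ∞.
Hence R = 1.
Endpoint x = 3: the terms have absolute value of order k³, which does not tend to 0, so the series diverges by the divergence test.
When x = 1, the terms do not tend to 0, so the series diverges.

(1, 3)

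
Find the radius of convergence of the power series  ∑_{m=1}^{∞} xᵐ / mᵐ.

By the Cauchy root test, |a_m|^(1/m) = 1/m → 0.
The limit is 0 for every x, so R = ∞.

R = ∞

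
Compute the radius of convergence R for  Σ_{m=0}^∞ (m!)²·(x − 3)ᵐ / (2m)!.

Ratio test: |a_{m+1}/a_m| = (m+1)²/[(2m+1)·(2m+2)] → 1/4 as m → ∞.
Hence the series converges for |x − 3| < 1/(1/4) = 4, so the radius of convergence is 4.

R = 4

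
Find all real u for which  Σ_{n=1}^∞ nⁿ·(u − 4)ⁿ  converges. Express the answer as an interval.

{4}

By the Cauchy root test, |a_n|^(1/n) = n → ∞.
Since the n-th root of |a_n| is unbounded, the series converges only at u = 4; R = 0.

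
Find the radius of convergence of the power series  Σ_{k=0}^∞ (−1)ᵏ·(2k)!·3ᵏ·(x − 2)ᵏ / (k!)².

R = 1/12

The ratio of consecutive coefficients is (2k+1)·(2k+2)/(k+1)² · 3 → 12.
Hence the series converges for |x − 2| < 1/(12) = 1/12, so the radius of convergence is 1/12.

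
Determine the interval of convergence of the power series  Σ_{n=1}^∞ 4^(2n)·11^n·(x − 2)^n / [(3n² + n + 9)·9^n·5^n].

[307/176, 397/176]

The ratio of consecutive coefficients is [(3n² + n + 9)/(3(n+1)² + (n+1) + 9)] · 16·11/(9·5) → 176/45.
The series converges when 176/45 · |x − 2| < 1, giving R = 45/176.
Endpoint x = 397/176: the terms are on the order of 1/n², so the series converges absolutely by comparison with the p-series (p = 2 > 1).
At x = 307/176: the terms are on the order of 1/n², so the series converges absolutely by comparison with the p-series (p = 2 > 1).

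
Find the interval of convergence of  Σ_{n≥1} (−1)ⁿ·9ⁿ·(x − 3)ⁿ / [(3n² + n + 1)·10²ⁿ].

[-73/9, 127/9]

Apply the ratio test: |a_{n+1}| / |a_n| = [(3n² + n + 1)/(3(n+1)² + (n+1) + 1)] · 9/100, which tends to 9/100 as n → ∞.
Convergence for |x − 3| · 9/100 < 1, i.e. |x − 3| < 100/9. So R = 100/9.
Check x = 127/9: absolute convergence follows by limit comparison with Σ 1/n².
At x = -73/9: the series is dominated by a constant times Σ 1/n², which converges (p = 2 > 1).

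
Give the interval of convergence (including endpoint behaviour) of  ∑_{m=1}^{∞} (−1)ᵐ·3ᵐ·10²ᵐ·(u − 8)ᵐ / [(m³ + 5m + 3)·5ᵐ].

Apply the ratio test: |a_{m+1}| / |a_m| = [(m³ + 5m + 3)/((m+1)³ + 5(m+1) + 3)] · 3·100/5, which tends to 60 as m → ∞.
Convergence for |u − 8| · 60 < 1, i.e. |u − 8| < 1/60. So R = 1/60.
At u = 481/60: the terms are on the order of 1/m³, so the series converges absolutely by comparison with the p-series (p = 3 > 1).
Check u = 479/60: the terms are on the order of 1/m³, so the series converges absolutely by comparison with the p-series (p = 3 > 1).

[479/60, 481/60]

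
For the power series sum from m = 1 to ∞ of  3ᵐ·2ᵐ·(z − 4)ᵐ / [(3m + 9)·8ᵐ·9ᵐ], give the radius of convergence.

R = 12

By the ratio test, |a_{m+1}/a_m| = [(3m + 9)/(3(m+1) + 9)] · 3·2/(8·9) → 1/12.
Hence the series converges for |z − 4| < 1/(1/12) = 12, so the radius of convergence is 12.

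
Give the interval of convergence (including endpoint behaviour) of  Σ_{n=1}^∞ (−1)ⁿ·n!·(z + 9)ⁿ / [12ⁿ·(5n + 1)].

{-9}

Apply the ratio test: |a_{n+1}| / |a_n| = (n+1) · 1/12 · (5n + 1)/(5(n+1) + 1), which tends to ∞ as n → ∞.
Since the ratio → ∞, the series diverges for every z ≠ -9, and R = 0.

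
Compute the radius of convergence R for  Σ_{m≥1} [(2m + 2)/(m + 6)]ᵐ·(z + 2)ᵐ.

R = 1/2

Applying the root test, |a_m|^(1/m) = (2m + 2)/(m + 6) → 2.
Convergence for |z + 2| · 2 < 1, i.e. |z + 2| < 1/2. So R = 1/2.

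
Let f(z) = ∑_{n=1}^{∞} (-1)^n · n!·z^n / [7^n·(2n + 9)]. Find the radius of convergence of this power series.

R = 0

The ratio of consecutive coefficients is (n+1) · 1/7 · (2n + 9)/(2(n+1) + 9) → ∞.
The ratio grows without bound, so the series diverges whenever z ≠ 0; it converges only at z = 0. R = 0.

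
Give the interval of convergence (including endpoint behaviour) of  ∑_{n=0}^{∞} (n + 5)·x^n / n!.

(−∞, ∞)

By the ratio test, |a_{n+1}/a_n| = ((n+1) + 5)/(n + 5) · 1/(n+1) → 0.
The ratio tends to 0 regardless of x, hence R = ∞.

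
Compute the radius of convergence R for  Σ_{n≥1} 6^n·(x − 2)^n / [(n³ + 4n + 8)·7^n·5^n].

R = 35/6

Ratio test: |a_{n+1}/a_n| = [(n³ + 4n + 8)/((n+1)³ + 4(n+1) + 8)] · 6/(7·5) → 6/35 as n → ∞.
Hence the series converges for |x − 2| < 1/(6/35) = 35/6, so the radius of convergence is 35/6.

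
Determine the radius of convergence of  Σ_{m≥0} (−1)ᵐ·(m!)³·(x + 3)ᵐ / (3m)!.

R = 27

The ratio of consecutive coefficients is (m+1)³/[(3m+1)·(3m+2)·(3m+3)] → 1/27.
Convergence for |x + 3| · 1/27 < 1, i.e. |x + 3| < 27. So R = 27.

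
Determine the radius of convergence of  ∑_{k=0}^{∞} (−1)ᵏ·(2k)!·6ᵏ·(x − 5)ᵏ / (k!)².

R = 1/24

Apply the ratio test: |a_{k+1}| / |a_k| = (2k+1)·(2k+2)/(k+1)² · 6, which tends to 24 as k → ∞.
The series converges when 24 · |x − 5| < 1, giving R = 1/24.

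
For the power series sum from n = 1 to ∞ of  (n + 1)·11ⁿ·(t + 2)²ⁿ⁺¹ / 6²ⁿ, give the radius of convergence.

R = 6√11/11

Ratio test: |a_{n+1}/a_n| = [((n+1) + 1)/(n + 1)] · 11/36 → 11/36 as n → ∞.
Successive powers of (t + 2) differ by 2, so the series converges when |t + 2|² · 11/36 < 1, i.e. |t + 2| < √(36/11). So R = 6√11/11.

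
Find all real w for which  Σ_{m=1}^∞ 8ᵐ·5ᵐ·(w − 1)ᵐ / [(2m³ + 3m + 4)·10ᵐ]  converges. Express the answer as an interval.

By the ratio test, |a_{m+1}/a_m| = [(2m³ + 3m + 4)/(2(m+1)³ + 3(m+1) + 4)] · 8·5/10 → 4.
Hence the series converges for |w − 1| < 1/(4) = 1/4, so the radius of convergence is 1/4.
When w = 5/4, the series is dominated by a constant times Σ 1/m³, which converges (p = 3 > 1).
Endpoint w = 3/4: absolute convergence follows by limit comparison with Σ 1/m³.

[3/4, 5/4]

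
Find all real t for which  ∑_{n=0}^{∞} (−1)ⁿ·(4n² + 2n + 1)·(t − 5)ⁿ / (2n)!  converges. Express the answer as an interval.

(−∞, ∞)

Apply the ratio test: |a_{n+1}| / |a_n| = (4(n+1)² + 2(n+1) + 1)/(4n² + 2n + 1) · 1/[(2n+1)·(2n+2)], which tends to 0 as n → ∞.
The ratio tends to 0 regardless of t, hence R = ∞.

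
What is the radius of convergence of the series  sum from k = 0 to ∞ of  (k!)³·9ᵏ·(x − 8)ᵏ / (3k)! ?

R = 3

The ratio of consecutive coefficients is (k+1)³/[(3k+1)·(3k+2)·(3k+3)] · 9 → 1/3.
Convergence for |x − 8| · 1/3 < 1, i.e. |x − 8| < 3. So R = 3.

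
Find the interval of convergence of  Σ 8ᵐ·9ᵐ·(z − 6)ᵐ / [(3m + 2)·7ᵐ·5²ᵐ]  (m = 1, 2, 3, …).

[257/72, 607/72)

The ratio of consecutive coefficients is [(3m + 2)/(3(m+1) + 2)] · 8·9/(7·25) → 72/175.
Hence the series converges for |z − 6| < 1/(72/175) = 175/72, so the radius of convergence is 175/72.
Endpoint z = 607/72: comparison with the harmonic series Σ 1/m shows the series diverges.
Endpoint z = 257/72: an alternating series whose terms decrease to 0 in absolute value, so it converges by the Leibniz criterion.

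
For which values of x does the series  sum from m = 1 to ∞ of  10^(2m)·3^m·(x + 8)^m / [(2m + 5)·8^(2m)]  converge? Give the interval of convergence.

Apply the ratio test: |a_{m+1}| / |a_m| = [(2m + 5)/(2(m+1) + 5)] · 100·3/64, which tends to 75/16 as m → ∞.
The series converges when 75/16 · |x + 8| < 1, giving R = 16/75.
At x = -584/75: the terms behave like c/m; limit comparison with the harmonic series gives divergence.
Endpoint x = -616/75: an alternating series whose terms decrease to 0 in absolute value, so it converges by the Leibniz criterion.

[-616/75, -584/75)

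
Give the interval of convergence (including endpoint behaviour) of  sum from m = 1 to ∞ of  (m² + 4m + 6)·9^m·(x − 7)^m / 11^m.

By the ratio test, |a_{m+1}/a_m| = [((m+1)² + 4(m+1) + 6)/(m² + 4m + 6)] · 9/11 → 9/11.
The series converges when 9/11 · |x − 7| < 1, giving R = 11/9.
Check x = 74/9: the m-th term does not approach 0; divergence by the term test.
When x = 52/9, the terms have absolute value of order m², which does not tend to 0, so the series diverges by the divergence test.

(52/9, 74/9)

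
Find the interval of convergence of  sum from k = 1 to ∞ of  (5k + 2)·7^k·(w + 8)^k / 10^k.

(-66/7, -46/7)

Ratio test: |a_{k+1}/a_k| = [(5(k+1) + 2)/(5k + 2)] · 7/10 → 7/10 as k → ∞.
Hence the series converges for |w + 8| < 1/(7/10) = 10/7, so the radius of convergence is 10/7.
Endpoint w = -46/7: the terms have absolute value of order k, which does not tend to 0, so the series diverges by the divergence test.
Check w = -66/7: the terms have absolute value of order k, which does not tend to 0, so the series diverges by the divergence test.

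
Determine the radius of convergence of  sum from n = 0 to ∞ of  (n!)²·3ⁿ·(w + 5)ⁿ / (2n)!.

Apply the ratio test: |a_{n+1}| / |a_n| = (n+1)²/[(2n+1)·(2n+2)] · 3, which tends to 3/4 as n → ∞.
Thus R = 1/(3/4) = 4/3.

R = 4/3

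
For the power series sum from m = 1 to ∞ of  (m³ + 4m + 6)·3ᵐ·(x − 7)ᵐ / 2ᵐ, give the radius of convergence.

By the ratio test, |a_{m+1}/a_m| = [((m+1)³ + 4(m+1) + 6)/(m³ + 4m + 6)] · 3/2 → 3/2.
Hence the series converges for |x − 7| < 1/(3/2) = 2/3, so the radius of convergence is 2/3.

R = 2/3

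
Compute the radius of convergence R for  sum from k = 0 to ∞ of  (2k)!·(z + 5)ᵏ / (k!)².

Apply the ratio test: |a_{k+1}| / |a_k| = (2k+1)·(2k+2)/(k+1)², which tends to 4 as k → ∞.
Convergence for |z + 5| · 4 < 1, i.e. |z + 5| < 1/4. So R = 1/4.

R = 1/4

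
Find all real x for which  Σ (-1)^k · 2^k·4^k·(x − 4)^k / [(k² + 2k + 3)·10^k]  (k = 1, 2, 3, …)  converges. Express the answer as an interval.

Apply the ratio test: |a_{k+1}| / |a_k| = [(k² + 2k + 3)/((k+1)² + 2(k+1) + 3)] · 2·4/10, which tends to 4/5 as k → ∞.
The series converges when 4/5 · |x − 4| < 1, giving R = 5/4.
Check x = 21/4: the terms are on the order of 1/k², so the series converges absolutely by comparison with the p-series (p = 2 > 1).
Endpoint x = 11/4: the series is dominated by a constant times Σ 1/k², which converges (p = 2 > 1).

[11/4, 21/4]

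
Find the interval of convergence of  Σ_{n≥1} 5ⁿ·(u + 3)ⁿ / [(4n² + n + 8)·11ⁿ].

[-26/5, -4/5]

Apply the ratio test: |a_{n+1}| / |a_n| = [(4n² + n + 8)/(4(n+1)² + (n+1) + 8)] · 5/11, which tends to 5/11 as n → ∞.
The series converges when 5/11 · |u + 3| < 1, giving R = 11/5.
At u = -4/5: the terms are on the order of 1/n², so the series converges absolutely by comparison with the p-series (p = 2 > 1).
When u = -26/5, the series is dominated by a constant times Σ 1/n², which converges (p = 2 > 1).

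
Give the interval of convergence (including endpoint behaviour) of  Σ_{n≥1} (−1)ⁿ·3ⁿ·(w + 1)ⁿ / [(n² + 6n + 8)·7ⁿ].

[-10/3, 4/3]

The ratio of consecutive coefficients is [(n² + 6n + 8)/((n+1)² + 6(n+1) + 8)] · 3/7 → 3/7.
Hence the series converges for |w + 1| < 1/(3/7) = 7/3, so the radius of convergence is 7/3.
When w = 4/3, absolute convergence follows by limit comparison with Σ 1/n².
Check w = -10/3: the series is dominated by a constant times Σ 1/n², which converges (p = 2 > 1).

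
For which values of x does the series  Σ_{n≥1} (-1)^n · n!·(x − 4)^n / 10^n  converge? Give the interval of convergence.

{4}

The ratio of consecutive coefficients is (n+1) · 1/10 → ∞.
The ratio grows without bound, so the series diverges whenever (x − 4) ≠ 0; it converges only at x = 4. R = 0.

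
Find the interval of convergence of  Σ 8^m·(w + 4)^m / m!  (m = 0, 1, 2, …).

By the ratio test, |a_{m+1}/a_m| = 8 · 1/(m+1) → 0.
The limit is 0, so the series converges for all w; R = ∞.

(−∞, ∞)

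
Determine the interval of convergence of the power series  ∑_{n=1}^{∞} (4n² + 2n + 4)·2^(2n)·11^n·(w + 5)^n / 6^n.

(-113/22, -107/22)

By the ratio test, |a_{n+1}/a_n| = [(4(n+1)² + 2(n+1) + 4)/(4n² + 2n + 4)] · 4·11/6 → 22/3.
Hence the series converges for |w + 5| < 1/(22/3) = 3/22, so the radius of convergence is 3/22.
When w = -107/22, the terms have absolute value of order n², which does not tend to 0, so the series diverges by the divergence test.
At w = -113/22: the n-th term does not approach 0; divergence by the term test.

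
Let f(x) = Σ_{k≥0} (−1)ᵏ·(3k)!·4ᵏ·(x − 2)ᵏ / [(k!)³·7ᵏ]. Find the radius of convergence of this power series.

R = 7/108

The ratio of consecutive coefficients is (3k+1)·(3k+2)·(3k+3)/(k+1)³ · 4/7 → 108/7.
The series converges when 108/7 · |x − 2| < 1, giving R = 7/108.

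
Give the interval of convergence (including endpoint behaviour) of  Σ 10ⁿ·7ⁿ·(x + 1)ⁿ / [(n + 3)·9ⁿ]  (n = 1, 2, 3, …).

By the ratio test, |a_{n+1}/a_n| = [(n + 3)/((n+1) + 3)] · 10·7/9 → 70/9.
Convergence for |x + 1| · 70/9 < 1, i.e. |x + 1| < 9/70. So R = 9/70.
When x = -61/70, the terms are asymptotic to a nonzero constant times 1/n, so the series diverges by limit comparison with Σ 1/n.
At x = -79/70: the terms alternate in sign and decrease monotonically to 0 in absolute value (size ~ c/n), so the alternating series test gives convergence.

[-79/70, -61/70)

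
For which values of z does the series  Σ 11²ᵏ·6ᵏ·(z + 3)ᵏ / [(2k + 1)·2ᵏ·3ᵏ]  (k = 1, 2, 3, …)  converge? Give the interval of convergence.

By the ratio test, |a_{k+1}/a_k| = [(2k + 1)/(2(k+1) + 1)] · 121·6/(2·3) → 121.
Convergence for |z + 3| · 121 < 1, i.e. |z + 3| < 1/121. So R = 1/121.
Endpoint z = -362/121: comparison with the harmonic series Σ 1/k shows the series diverges.
When z = -364/121, an alternating series whose terms decrease to 0 in absolute value, so it converges by the Leibniz criterion.

[-364/121, -362/121)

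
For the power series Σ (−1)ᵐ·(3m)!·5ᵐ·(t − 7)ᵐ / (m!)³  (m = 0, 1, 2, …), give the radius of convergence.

R = 1/135

Apply the ratio test: |a_{m+1}| / |a_m| = (3m+1)·(3m+2)·(3m+3)/(m+1)³ · 5, which tends to 135 as m → ∞.
Hence the series converges for |t − 7| < 1/(135) = 1/135, so the radius of convergence is 1/135.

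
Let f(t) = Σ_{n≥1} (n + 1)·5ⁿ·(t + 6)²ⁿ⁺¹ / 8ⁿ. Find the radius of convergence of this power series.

Apply the ratio test: |a_{n+1}| / |a_n| = [((n+1) + 1)/(n + 1)] · 5/8, which tends to 5/8 as n → ∞.
Since the exponent of (t + 6) increases by 2 each term, convergence requires |t + 6|² < 8/5, hence R = 2√10/5.

R = 2√10/5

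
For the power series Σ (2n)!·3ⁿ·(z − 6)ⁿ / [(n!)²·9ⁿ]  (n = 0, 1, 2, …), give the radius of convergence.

R = 3/4

Ratio test: |a_{n+1}/a_n| = (2n+1)·(2n+2)/(n+1)² · 3/9 → 4/3 as n → ∞.
Hence the series converges for |z − 6| < 1/(4/3) = 3/4, so the radius of convergence is 3/4.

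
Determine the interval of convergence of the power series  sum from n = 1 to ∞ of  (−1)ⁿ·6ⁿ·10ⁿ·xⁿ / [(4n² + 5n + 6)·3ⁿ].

[-1/20, 1/20]

By the ratio test, |a_{n+1}/a_n| = [(4n² + 5n + 6)/(4(n+1)² + 5(n+1) + 6)] · 6·10/3 → 20.
The series converges when 20 · |x| < 1, giving R = 1/20.
When x = 1/20, the terms are on the order of 1/n², so the series converges absolutely by comparison with the p-series (p = 2 > 1).
Endpoint x = -1/20: the series is dominated by a constant times Σ 1/n², which converges (p = 2 > 1).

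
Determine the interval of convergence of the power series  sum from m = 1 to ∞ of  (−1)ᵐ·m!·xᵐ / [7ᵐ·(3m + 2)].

Ratio test: |a_{m+1}/a_m| = (m+1) · 1/7 · (3m + 2)/(3(m+1) + 2) → ∞ as m → ∞.
Since the ratio → ∞, the series diverges for every x ≠ 0, and R = 0.

{0}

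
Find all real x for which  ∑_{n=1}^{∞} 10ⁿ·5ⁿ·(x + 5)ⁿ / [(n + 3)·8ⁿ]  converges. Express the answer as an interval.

The ratio of consecutive coefficients is [(n + 3)/((n+1) + 3)] · 10·5/8 → 25/4.
The series converges when 25/4 · |x + 5| < 1, giving R = 4/25.
Check x = -121/25: the terms behave like c/n; limit comparison with the harmonic series gives divergence.
At x = -129/25: the terms alternate in sign and decrease monotonically to 0 in absolute value (size ~ c/n), so the alternating series test gives convergence.

[-129/25, -121/25)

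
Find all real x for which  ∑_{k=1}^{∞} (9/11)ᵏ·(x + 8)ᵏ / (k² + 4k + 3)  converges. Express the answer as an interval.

Ratio test: |a_{k+1}/a_k| = [(k² + 4k + 3)/((k+1)² + 4(k+1) + 3)] · 9/11 → 9/11 as k → ∞.
Hence the series converges for |x + 8| < 1/(9/11) = 11/9, so the radius of convergence is 11/9.
At x = -61/9: absolute convergence follows by limit comparison with Σ 1/k².
When x = -83/9, absolute convergence follows by limit comparison with Σ 1/k².

[-83/9, -61/9]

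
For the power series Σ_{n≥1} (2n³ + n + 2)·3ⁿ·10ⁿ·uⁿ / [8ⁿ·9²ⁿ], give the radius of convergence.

R = 108/5

The ratio of consecutive coefficients is [(2(n+1)³ + (n+1) + 2)/(2n³ + n + 2)] · 3·10/(8·81) → 5/108.
Thus R = 1/(5/108) = 108/5.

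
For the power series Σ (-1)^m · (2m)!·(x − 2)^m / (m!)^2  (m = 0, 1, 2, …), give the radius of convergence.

R = 1/4

Apply the ratio test: |a_{m+1}| / |a_m| = (2m+1)·(2m+2)/(m+1)², which tends to 4 as m → ∞.
The series converges when 4 · |x − 2| < 1, giving R = 1/4.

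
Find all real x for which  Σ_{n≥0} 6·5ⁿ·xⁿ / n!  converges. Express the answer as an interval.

By the ratio test, |a_{n+1}/a_n| = 6/6 · 5 · 1/(n+1) → 0.
Since the limit is 0 < 1 for every x, the series converges on all of ℝ and R = ∞.

(−∞, ∞)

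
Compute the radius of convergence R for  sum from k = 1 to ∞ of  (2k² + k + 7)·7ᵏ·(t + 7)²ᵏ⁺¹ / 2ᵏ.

R = √14/7

The ratio of consecutive coefficients is [(2(k+1)² + (k+1) + 7)/(2k² + k + 7)] · 7/2 → 7/2.
Writing y = (t + 7)², the series in y has radius 2/7, so |t + 7| < √(2/7) and R = √14/7.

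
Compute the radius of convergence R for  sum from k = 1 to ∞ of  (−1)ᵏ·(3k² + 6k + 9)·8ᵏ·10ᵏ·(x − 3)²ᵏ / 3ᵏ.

R = √15/20

The ratio of consecutive coefficients is [(3(k+1)² + 6(k+1) + 9)/(3k² + 6k + 9)] · 8·10/3 → 80/3.
Successive powers of (x − 3) differ by 2, so the series converges when |x − 3|² · 80/3 < 1, i.e. |x − 3| < √(3/80). So R = √15/20.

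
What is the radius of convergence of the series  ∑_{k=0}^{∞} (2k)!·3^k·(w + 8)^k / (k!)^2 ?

By the ratio test, |a_{k+1}/a_k| = (2k+1)·(2k+2)/(k+1)² · 3 → 12.
Hence the series converges for |w + 8| < 1/(12) = 1/12, so the radius of convergence is 1/12.

R = 1/12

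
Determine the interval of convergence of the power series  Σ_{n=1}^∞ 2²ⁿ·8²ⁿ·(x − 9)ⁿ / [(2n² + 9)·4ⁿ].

[575/64, 577/64]

Apply the ratio test: |a_{n+1}| / |a_n| = [(2n² + 9)/(2(n+1)² + 9)] · 4·64/4, which tends to 64 as n → ∞.
Convergence for |x − 9| · 64 < 1, i.e. |x − 9| < 1/64. So R = 1/64.
At x = 577/64: absolute convergence follows by limit comparison with Σ 1/n².
Check x = 575/64: absolute convergence follows by limit comparison with Σ 1/n².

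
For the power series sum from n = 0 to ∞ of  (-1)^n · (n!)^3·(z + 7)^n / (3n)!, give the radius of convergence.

R = 27

By the ratio test, |a_{n+1}/a_n| = (n+1)³/[(3n+1)·(3n+2)·(3n+3)] → 1/27.
Convergence for |z + 7| · 1/27 < 1, i.e. |z + 7| < 27. So R = 27.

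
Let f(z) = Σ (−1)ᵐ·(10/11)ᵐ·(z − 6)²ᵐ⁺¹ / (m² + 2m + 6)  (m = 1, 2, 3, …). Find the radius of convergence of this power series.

R = √110/10

Ratio test: |a_{m+1}/a_m| = [(m² + 2m + 6)/((m+1)² + 2(m+1) + 6)] · 10/11 → 10/11 as m → ∞.
Since the exponent of (z − 6) increases by 2 each term, convergence requires |z − 6|² < 11/10, hence R = √110/10.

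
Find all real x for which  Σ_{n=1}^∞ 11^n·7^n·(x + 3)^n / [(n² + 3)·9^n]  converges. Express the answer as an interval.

[-240/77, -222/77]

By the ratio test, |a_{n+1}/a_n| = [(n² + 3)/((n+1)² + 3)] · 11·7/9 → 77/9.
Convergence for |x + 3| · 77/9 < 1, i.e. |x + 3| < 9/77. So R = 9/77.
Check x = -222/77: the series is dominated by a constant times Σ 1/n², which converges (p = 2 > 1).
Check x = -240/77: the terms are on the order of 1/n², so the series converges absolutely by comparison with the p-series (p = 2 > 1).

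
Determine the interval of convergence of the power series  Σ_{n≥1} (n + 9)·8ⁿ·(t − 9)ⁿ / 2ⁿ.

(35/4, 37/4)

Ratio test: |a_{n+1}/a_n| = [((n+1) + 9)/(n + 9)] · 8/2 → 4 as n → ∞.
Convergence for |t − 9| · 4 < 1, i.e. |t − 9| < 1/4. So R = 1/4.
Check t = 37/4: the terms have absolute value of order n, which does not tend to 0, so the series diverges by the divergence test.
Check t = 35/4: the terms have absolute value of order n, which does not tend to 0, so the series diverges by the divergence test.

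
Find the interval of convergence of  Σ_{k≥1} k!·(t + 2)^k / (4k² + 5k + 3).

{-2}

Apply the ratio test: |a_{k+1}| / |a_k| = (k+1) · (4k² + 5k + 3)/(4(k+1)² + 5(k+1) + 3), which tends to ∞ as k → ∞.
The ratio grows without bound, so the series diverges whenever (t + 2) ≠ 0; it converges only at t = -2. R = 0.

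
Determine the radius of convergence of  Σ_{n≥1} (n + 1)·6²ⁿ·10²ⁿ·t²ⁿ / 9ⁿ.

Ratio test: |a_{n+1}/a_n| = [((n+1) + 1)/(n + 1)] · 36·100/9 → 400 as n → ∞.
Since the exponent of t increases by 2 each term, convergence requires |t|² < 1/400, hence R = 1/20.

R = 1/20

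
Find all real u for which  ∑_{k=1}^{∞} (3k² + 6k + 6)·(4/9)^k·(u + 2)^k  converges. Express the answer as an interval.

Ratio test: |a_{k+1}/a_k| = [(3(k+1)² + 6(k+1) + 6)/(3k² + 6k + 6)] · 4/9 → 4/9 as k → ∞.
The series converges when 4/9 · |u + 2| < 1, giving R = 9/4.
When u = 1/4, the terms have absolute value of order k², which does not tend to 0, so the series diverges by the divergence test.
Check u = -17/4: the terms have absolute value of order k², which does not tend to 0, so the series diverges by the divergence test.

(-17/4, 1/4)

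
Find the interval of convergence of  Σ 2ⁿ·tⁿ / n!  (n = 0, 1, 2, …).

(−∞, ∞)

Ratio test: |a_{n+1}/a_n| = 2 · 1/(n+1) → 0 as n → ∞.
The ratio tends to 0 regardless of t, hence R = ∞.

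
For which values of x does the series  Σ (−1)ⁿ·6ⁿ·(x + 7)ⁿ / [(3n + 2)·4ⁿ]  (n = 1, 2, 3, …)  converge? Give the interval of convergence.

The ratio of consecutive coefficients is [(3n + 2)/(3(n+1) + 2)] · 6/4 → 3/2.
Convergence for |x + 7| · 3/2 < 1, i.e. |x + 7| < 2/3. So R = 2/3.
Check x = -19/3: convergence follows from the alternating series test (terms decrease monotonically to 0).
Check x = -23/3: the terms behave like c/n; limit comparison with the harmonic series gives divergence.

(-23/3, -19/3]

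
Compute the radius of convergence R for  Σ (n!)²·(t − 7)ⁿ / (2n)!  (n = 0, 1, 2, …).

R = 4

The ratio of consecutive coefficients is (n+1)²/[(2n+1)·(2n+2)] → 1/4.
The series converges when 1/4 · |t − 7| < 1, giving R = 4.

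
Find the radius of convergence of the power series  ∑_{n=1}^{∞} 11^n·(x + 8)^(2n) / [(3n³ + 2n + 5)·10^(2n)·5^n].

R = 10√55/11

Apply the ratio test: |a_{n+1}| / |a_n| = [(3n³ + 2n + 5)/(3(n+1)³ + 2(n+1) + 5)] · 11/(100·5), which tends to 11/500 as n → ∞.
Successive powers of (x + 8) differ by 2, so the series converges when |x + 8|² · 11/500 < 1, i.e. |x + 8| < √(500/11). So R = 10√55/11.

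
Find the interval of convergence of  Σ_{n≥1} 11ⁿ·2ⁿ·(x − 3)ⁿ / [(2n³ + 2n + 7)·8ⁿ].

[29/11, 37/11]

Ratio test: |a_{n+1}/a_n| = [(2n³ + 2n + 7)/(2(n+1)³ + 2(n+1) + 7)] · 11·2/8 → 11/4 as n → ∞.
Convergence for |x − 3| · 11/4 < 1, i.e. |x − 3| < 4/11. So R = 4/11.
When x = 37/11, the series is dominated by a constant times Σ 1/n³, which converges (p = 3 > 1).
At x = 29/11: the series is dominated by a constant times Σ 1/n³, which converges (p = 3 > 1).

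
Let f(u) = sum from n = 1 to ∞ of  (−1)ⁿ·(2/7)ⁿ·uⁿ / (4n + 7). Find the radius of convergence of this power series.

Ratio test: |a_{n+1}/a_n| = [(4n + 7)/(4(n+1) + 7)] · 2/7 → 2/7 as n → ∞.
The series converges when 2/7 · |u| < 1, giving R = 7/2.

R = 7/2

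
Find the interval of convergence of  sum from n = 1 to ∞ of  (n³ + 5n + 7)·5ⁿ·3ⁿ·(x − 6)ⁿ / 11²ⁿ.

(-31/15, 211/15)

By the ratio test, |a_{n+1}/a_n| = [((n+1)³ + 5(n+1) + 7)/(n³ + 5n + 7)] · 5·3/121 → 15/121.
Thus R = 1/(15/121) = 121/15.
Endpoint x = 211/15: the n-th term does not approach 0; divergence by the term test.
Endpoint x = -31/15: the terms have absolute value of order n³, which does not tend to 0, so the series diverges by the divergence test.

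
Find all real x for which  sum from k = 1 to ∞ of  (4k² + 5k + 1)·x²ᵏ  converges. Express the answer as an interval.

(-1, 1)

Apply the ratio test: |a_{k+1}| / |a_k| = (4(k+1)² + 5(k+1) + 1)/(4k² + 5k + 1), which tends to 1 as k → ∞.
Since the exponent of x increases by 2 each term, convergence requires |x|² < 1, hence R = 1.
Check x = 1: the terms have absolute value of order k², which does not tend to 0, so the series diverges by the divergence test.
Endpoint x = -1: the k-th term does not approach 0; divergence by the term test.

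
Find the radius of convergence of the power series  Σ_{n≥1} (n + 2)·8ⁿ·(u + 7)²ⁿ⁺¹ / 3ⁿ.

R = √6/4

Ratio test: |a_{n+1}/a_n| = [((n+1) + 2)/(n + 2)] · 8/3 → 8/3 as n → ∞.
Writing y = (u + 7)², the series in y has radius 3/8, so |u + 7| < √(3/8) and R = √6/4.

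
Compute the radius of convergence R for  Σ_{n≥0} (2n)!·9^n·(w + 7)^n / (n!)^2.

R = 1/36

Apply the ratio test: |a_{n+1}| / |a_n| = (2n+1)·(2n+2)/(n+1)² · 9, which tends to 36 as n → ∞.
Hence the series converges for |w + 7| < 1/(36) = 1/36, so the radius of convergence is 1/36.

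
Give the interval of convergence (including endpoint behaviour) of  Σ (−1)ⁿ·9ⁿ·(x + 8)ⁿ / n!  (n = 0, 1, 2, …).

Ratio test: |a_{n+1}/a_n| = 9 · 1/(n+1) → 0 as n → ∞.
The limit is 0, so the series converges for all x; R = ∞.

(−∞, ∞)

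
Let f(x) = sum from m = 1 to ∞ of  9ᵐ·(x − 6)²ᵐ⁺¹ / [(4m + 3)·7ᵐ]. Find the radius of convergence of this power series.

R = √7/3

By the ratio test, |a_{m+1}/a_m| = [(4m + 3)/(4(m+1) + 3)] · 9/7 → 9/7.
Writing y = (x − 6)², the series in y has radius 7/9, so |x − 6| < √(7/9) and R = √7/3.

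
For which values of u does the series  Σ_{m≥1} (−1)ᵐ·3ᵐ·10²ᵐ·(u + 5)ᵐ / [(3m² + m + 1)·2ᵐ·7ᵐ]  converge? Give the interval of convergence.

The ratio of consecutive coefficients is [(3m² + m + 1)/(3(m+1)² + (m+1) + 1)] · 3·100/(2·7) → 150/7.
The series converges when 150/7 · |u + 5| < 1, giving R = 7/150.
Check u = -743/150: the series is dominated by a constant times Σ 1/m², which converges (p = 2 > 1).
Endpoint u = -757/150: the series is dominated by a constant times Σ 1/m², which converges (p = 2 > 1).

[-757/150, -743/150]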